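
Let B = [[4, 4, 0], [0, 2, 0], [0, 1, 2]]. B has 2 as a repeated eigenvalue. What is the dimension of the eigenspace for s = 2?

1

B − 2I = [[2, 4, 0], [0, 0, 0], [0, 1, 0]].
This matrix has rank 2, so its null space has dimension 3 − 2 = 1.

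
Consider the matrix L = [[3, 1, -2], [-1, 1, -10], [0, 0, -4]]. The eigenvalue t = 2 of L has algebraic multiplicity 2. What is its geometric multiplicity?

L − 2I = [[1, 1, -2], [-1, -1, -10], [0, 0, -6]].
This matrix has rank 2, so its null space has dimension 3 − 2 = 1.

1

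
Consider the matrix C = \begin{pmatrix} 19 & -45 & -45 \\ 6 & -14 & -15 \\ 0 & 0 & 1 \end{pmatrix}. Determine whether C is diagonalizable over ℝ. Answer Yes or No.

Characteristic polynomial: p(λ) = λ^3 - 6λ^2 + 9λ - 4 = (λ - 4)(λ - 1)^2.
λ = 1 has algebraic multiplicity 2; rank(C − 1I) = 1, so geometric multiplicity = 2.
Every eigenvalue has geometric = algebraic multiplicity, so C is diagonalizable.

Yes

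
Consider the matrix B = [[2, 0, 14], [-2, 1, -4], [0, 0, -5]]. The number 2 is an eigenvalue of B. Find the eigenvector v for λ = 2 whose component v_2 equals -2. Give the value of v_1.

1

B − 2I = [[0, 0, 14], [-2, -1, -4], [0, 0, -7]].
Solving (B − 2I)v = 0 gives the eigenspace spanned by (1, -2, 0).
With v_2 = -2, v = (1, -2, 0), so v_1 = 1.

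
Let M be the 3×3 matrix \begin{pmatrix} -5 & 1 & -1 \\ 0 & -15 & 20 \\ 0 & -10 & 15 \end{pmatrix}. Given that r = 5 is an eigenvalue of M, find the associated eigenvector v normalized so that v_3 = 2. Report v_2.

2

M − 5I = [[-10, 1, -1], [0, -20, 20], [0, -10, 10]].
Solving (M − 5I)v = 0 gives the eigenspace spanned by (0, 2, 2).
With v_3 = 2, v = (0, 2, 2), so v_2 = 2.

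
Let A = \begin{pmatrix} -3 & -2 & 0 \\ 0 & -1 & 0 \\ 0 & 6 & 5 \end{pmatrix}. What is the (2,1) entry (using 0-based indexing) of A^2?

Characteristic polynomial: r^3 - r^2 - 17r - 15 = (r - 5)(r + 1)(r + 3), so the eigenvalues are -3, -1, 5.
r=5: eigenvector (0, 0, 1).
r=-1: eigenvector (-1, 1, -1).
r=-3: eigenvector (1, 0, 0).
P = [[0, -1, 1], [0, 1, 0], [1, -1, 0]], D = diag(5, -1, -3), P⁻¹ = [[0, 1, 1], [0, 1, 0], [1, 1, 0]].
A² = P·diag(25, 1, 9)·P⁻¹ = [[9, 8, 0], [0, 1, 0], [0, 24, 25]].
The requested entry is 24.

24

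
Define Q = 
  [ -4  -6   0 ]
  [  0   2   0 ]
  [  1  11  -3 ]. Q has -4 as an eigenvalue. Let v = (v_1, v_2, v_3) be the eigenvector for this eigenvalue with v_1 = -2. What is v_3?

2

Q + 4I = [[0, -6, 0], [0, 6, 0], [1, 11, 1]].
Solving (Q + 4I)v = 0 gives the eigenspace spanned by (-2, 0, 2).
With v_1 = -2, v = (-2, 0, 2), so v_3 = 2.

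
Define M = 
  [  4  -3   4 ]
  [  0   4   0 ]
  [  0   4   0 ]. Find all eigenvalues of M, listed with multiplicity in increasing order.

0, 4, 4

Characteristic polynomial: p(λ) = λ^3 - 8λ^2 + 16λ = λ(λ - 4)^2.
Roots (with multiplicity): 0, 4, 4.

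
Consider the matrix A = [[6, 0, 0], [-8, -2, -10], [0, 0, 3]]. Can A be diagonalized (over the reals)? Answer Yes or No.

Characteristic polynomial: p(μ) = μ^3 - 7μ^2 + 36 = (μ - 6)(μ - 3)(μ + 2).
All 3 eigenvalues are distinct, so A is diagonalizable.

Yes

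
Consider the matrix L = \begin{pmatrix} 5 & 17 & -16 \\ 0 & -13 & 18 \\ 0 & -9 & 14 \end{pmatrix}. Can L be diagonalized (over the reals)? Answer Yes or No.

Characteristic polynomial: p(t) = t^3 - 6t^2 - 15t + 100 = (t - 5)^2(t + 4).
t = 5 has algebraic multiplicity 2; rank(L − 5I) = 2, so geometric multiplicity = 1.
Geometric multiplicity < algebraic multiplicity, so L is not diagonalizable.

No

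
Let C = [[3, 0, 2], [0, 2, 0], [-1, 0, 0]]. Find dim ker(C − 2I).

C − 2I = [[1, 0, 2], [0, 0, 0], [-1, 0, -2]].
This matrix has rank 1, so its null space has dimension 3 − 1 = 2.

2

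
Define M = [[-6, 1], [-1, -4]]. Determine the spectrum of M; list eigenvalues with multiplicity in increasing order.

Characteristic polynomial: p(λ) = λ^2 + 10λ + 25 = (λ + 5)^2.
Roots (with multiplicity): -5, -5.

-5, -5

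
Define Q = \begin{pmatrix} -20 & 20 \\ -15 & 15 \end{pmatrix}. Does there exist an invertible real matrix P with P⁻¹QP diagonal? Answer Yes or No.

Yes

Characteristic polynomial: p(t) = t^2 + 5t = t(t + 5).
All 2 eigenvalues are distinct, so Q is diagonalizable.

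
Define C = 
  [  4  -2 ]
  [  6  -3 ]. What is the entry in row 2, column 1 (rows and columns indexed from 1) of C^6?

Characteristic polynomial: s^2 - s = s(s - 1), so the eigenvalues are 0, 1.
s=0: eigenvector (1, 2).
s=1: eigenvector (-2, -3).
P = [[1, -2], [2, -3]], D = diag(0, 1), P⁻¹ = [[-3, 2], [-2, 1]].
C⁶ = P·diag(0, 1)·P⁻¹ = [[4, -2], [6, -3]].
The requested entry is 6.

6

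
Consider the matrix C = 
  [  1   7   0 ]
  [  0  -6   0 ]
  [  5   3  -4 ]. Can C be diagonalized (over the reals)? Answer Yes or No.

Characteristic polynomial: p(r) = r^3 + 9r^2 + 14r - 24 = (r - 1)(r + 4)(r + 6).
All 3 eigenvalues are distinct, so C is diagonalizable.

Yes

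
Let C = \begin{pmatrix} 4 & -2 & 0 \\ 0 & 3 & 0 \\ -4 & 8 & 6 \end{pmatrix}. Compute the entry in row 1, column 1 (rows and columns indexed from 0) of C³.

27

Characteristic polynomial: r^3 - 13r^2 + 54r - 72 = (r - 6)(r - 4)(r - 3), so the eigenvalues are 3, 4, 6.
r=4: eigenvector (1, 0, 2).
r=3: eigenvector (2, 1, 0).
r=6: eigenvector (0, 0, 1).
P = [[1, 2, 0], [0, 1, 0], [2, 0, 1]], D = diag(4, 3, 6), P⁻¹ = [[1, -2, 0], [0, 1, 0], [-2, 4, 1]].
C³ = P·diag(64, 27, 216)·P⁻¹ = [[64, -74, 0], [0, 27, 0], [-304, 608, 216]].
The requested entry is 27.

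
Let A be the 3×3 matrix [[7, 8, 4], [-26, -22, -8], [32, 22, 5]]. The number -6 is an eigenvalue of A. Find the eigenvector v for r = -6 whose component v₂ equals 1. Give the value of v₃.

-2

A + 6I = [[13, 8, 4], [-26, -16, -8], [32, 22, 11]].
Solving (A + 6I)v = 0 gives the eigenspace spanned by (0, 1, -2).
With v₂ = 1, v = (0, 1, -2), so v₃ = -2.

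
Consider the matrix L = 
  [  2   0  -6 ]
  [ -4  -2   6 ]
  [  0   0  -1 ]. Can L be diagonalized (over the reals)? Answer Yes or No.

Yes

Characteristic polynomial: p(r) = r^3 + r^2 - 4r - 4 = (r - 2)(r + 1)(r + 2).
All 3 eigenvalues are distinct, so L is diagonalizable.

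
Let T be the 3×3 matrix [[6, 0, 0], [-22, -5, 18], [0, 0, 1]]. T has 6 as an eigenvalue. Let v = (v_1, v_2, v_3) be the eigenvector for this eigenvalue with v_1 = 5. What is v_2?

T − 6I = [[0, 0, 0], [-22, -11, 18], [0, 0, -5]].
Solving (T − 6I)v = 0 gives the eigenspace spanned by (5, -10, 0).
With v_1 = 5, v = (5, -10, 0), so v_2 = -10.

-10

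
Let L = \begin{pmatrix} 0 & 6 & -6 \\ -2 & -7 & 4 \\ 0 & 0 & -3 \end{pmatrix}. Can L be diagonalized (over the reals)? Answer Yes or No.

Yes

Characteristic polynomial: p(s) = s^3 + 10s^2 + 33s + 36 = (s + 3)^2(s + 4).
s = -3 has algebraic multiplicity 2; rank(L + 3I) = 1, so geometric multiplicity = 2.
Every eigenvalue has geometric = algebraic multiplicity, so L is diagonalizable.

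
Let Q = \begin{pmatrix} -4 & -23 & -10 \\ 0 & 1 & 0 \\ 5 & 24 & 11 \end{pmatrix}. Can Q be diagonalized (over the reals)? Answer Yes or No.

No

Characteristic polynomial: p(s) = s^3 - 8s^2 + 13s - 6 = (s - 6)(s - 1)^2.
s = 1 has algebraic multiplicity 2; rank(Q − 1I) = 2, so geometric multiplicity = 1.
Geometric multiplicity < algebraic multiplicity, so Q is not diagonalizable.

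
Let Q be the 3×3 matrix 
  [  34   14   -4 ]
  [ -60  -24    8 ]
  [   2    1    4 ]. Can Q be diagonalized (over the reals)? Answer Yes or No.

Characteristic polynomial: p(μ) = μ^3 - 14μ^2 + 64μ - 96 = (μ - 6)(μ - 4)^2.
μ = 4 has algebraic multiplicity 2; rank(Q − 4I) = 2, so geometric multiplicity = 1.
Geometric multiplicity < algebraic multiplicity, so Q is not diagonalizable.

No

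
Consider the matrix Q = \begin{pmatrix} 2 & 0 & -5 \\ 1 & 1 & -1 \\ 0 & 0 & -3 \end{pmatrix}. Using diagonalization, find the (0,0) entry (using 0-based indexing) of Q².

Characteristic polynomial: r^3 - 7r + 6 = (r - 2)(r - 1)(r + 3), so the eigenvalues are -3, 1, 2.
r=2: eigenvector (1, 1, 0).
r=1: eigenvector (0, 1, 0).
r=-3: eigenvector (1, 0, 1).
P = [[1, 0, 1], [1, 1, 0], [0, 0, 1]], D = diag(2, 1, -3), P⁻¹ = [[1, 0, -1], [-1, 1, 1], [0, 0, 1]].
Q² = P·diag(4, 1, 9)·P⁻¹ = [[4, 0, 5], [3, 1, -3], [0, 0, 9]].
The requested entry is 4.

4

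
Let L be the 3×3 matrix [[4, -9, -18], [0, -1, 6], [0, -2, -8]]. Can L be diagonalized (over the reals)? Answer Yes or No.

Characteristic polynomial: p(t) = t^3 + 5t^2 - 16t - 80 = (t - 4)(t + 4)(t + 5).
All 3 eigenvalues are distinct, so L is diagonalizable.

Yes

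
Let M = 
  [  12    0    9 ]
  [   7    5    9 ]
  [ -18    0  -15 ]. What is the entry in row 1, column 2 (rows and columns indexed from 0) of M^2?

-27

Characteristic polynomial: λ^3 - 2λ^2 - 33λ + 90 = (λ - 5)(λ - 3)(λ + 6), so the eigenvalues are -6, 3, 5.
λ=3: eigenvector (1, 1, -1).
λ=-6: eigenvector (-1, -1, 2).
λ=5: eigenvector (0, 1, 0).
P = [[1, -1, 0], [1, -1, 1], [-1, 2, 0]], D = diag(3, -6, 5), P⁻¹ = [[2, 0, 1], [1, 0, 1], [-1, 1, 0]].
M² = P·diag(9, 36, 25)·P⁻¹ = [[-18, 0, -27], [-43, 25, -27], [54, 0, 63]].
The requested entry is -27.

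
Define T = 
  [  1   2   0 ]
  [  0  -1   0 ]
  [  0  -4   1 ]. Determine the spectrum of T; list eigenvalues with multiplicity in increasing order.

-1, 1, 1

Characteristic polynomial: p(μ) = μ^3 - μ^2 - μ + 1 = (μ - 1)^2(μ + 1).
Roots (with multiplicity): -1, 1, 1.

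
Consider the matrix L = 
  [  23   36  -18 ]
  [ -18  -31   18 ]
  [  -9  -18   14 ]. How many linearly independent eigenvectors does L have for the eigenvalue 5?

L − 5I = [[18, 36, -18], [-18, -36, 18], [-9, -18, 9]].
This matrix has rank 1, so its null space has dimension 3 − 1 = 2.

2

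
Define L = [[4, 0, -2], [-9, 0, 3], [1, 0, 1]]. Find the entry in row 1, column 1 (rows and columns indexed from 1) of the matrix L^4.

Characteristic polynomial: r^3 - 5r^2 + 6r = r(r - 3)(r - 2), so the eigenvalues are 0, 2, 3.
r=3: eigenvector (2, -5, 1).
r=0: eigenvector (0, 1, 0).
r=2: eigenvector (1, -3, 1).
P = [[2, 0, 1], [-5, 1, -3], [1, 0, 1]], D = diag(3, 0, 2), P⁻¹ = [[1, 0, -1], [2, 1, 1], [-1, 0, 2]].
L⁴ = P·diag(81, 0, 16)·P⁻¹ = [[146, 0, -130], [-357, 0, 309], [65, 0, -49]].
The requested entry is 146.

146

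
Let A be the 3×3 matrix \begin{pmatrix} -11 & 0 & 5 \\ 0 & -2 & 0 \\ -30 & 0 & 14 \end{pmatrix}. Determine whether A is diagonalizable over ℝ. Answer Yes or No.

Characteristic polynomial: p(s) = s^3 - s^2 - 10s - 8 = (s - 4)(s + 1)(s + 2).
All 3 eigenvalues are distinct, so A is diagonalizable.

Yes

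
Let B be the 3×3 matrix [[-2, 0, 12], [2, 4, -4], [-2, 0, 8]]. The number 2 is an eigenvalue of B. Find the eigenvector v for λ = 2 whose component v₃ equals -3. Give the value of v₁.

-9

B − 2I = [[-4, 0, 12], [2, 2, -4], [-2, 0, 6]].
Solving (B − 2I)v = 0 gives the eigenspace spanned by (-9, 3, -3).
With v₃ = -3, v = (-9, 3, -3), so v₁ = -9.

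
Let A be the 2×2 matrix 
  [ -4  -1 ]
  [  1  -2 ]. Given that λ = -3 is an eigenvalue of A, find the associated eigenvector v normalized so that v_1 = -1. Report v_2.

1

A + 3I = [[-1, -1], [1, 1]].
Solving (A + 3I)v = 0 gives the eigenspace spanned by (-1, 1).
With v_1 = -1, v = (-1, 1), so v_2 = 1.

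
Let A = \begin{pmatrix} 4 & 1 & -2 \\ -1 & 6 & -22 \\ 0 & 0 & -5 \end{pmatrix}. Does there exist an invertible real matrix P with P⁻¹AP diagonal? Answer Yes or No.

No

Characteristic polynomial: p(r) = r^3 - 5r^2 - 25r + 125 = (r - 5)^2(r + 5).
r = 5 has algebraic multiplicity 2; rank(A − 5I) = 2, so geometric multiplicity = 1.
Geometric multiplicity < algebraic multiplicity, so A is not diagonalizable.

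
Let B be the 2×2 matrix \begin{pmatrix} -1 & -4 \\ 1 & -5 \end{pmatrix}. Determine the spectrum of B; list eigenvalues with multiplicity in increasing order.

Characteristic polynomial: p(λ) = λ^2 + 6λ + 9 = (λ + 3)^2.
Roots (with multiplicity): -3, -3.

-3, -3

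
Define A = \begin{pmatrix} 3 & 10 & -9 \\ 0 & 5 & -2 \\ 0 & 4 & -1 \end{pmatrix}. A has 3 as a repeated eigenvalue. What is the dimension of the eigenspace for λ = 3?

1

A − 3I = [[0, 10, -9], [0, 2, -2], [0, 4, -4]].
This matrix has rank 2, so its null space has dimension 3 − 2 = 1.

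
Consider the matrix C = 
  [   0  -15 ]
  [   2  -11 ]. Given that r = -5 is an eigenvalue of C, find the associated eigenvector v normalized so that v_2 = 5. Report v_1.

C + 5I = [[5, -15], [2, -6]].
Solving (C + 5I)v = 0 gives the eigenspace spanned by (15, 5).
With v_2 = 5, v = (15, 5), so v_1 = 15.

15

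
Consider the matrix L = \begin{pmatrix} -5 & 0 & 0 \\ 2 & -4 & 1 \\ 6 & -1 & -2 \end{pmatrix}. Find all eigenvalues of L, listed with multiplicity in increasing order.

-5, -3, -3

Characteristic polynomial: p(μ) = μ^3 + 11μ^2 + 39μ + 45 = (μ + 3)^2(μ + 5).
Roots (with multiplicity): -5, -3, -3.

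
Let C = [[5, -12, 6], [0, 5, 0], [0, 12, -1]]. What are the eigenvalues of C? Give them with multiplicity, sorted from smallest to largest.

-1, 5, 5

Characteristic polynomial: p(μ) = μ^3 - 9μ^2 + 15μ + 25 = (μ - 5)^2(μ + 1).
Roots (with multiplicity): -1, 5, 5.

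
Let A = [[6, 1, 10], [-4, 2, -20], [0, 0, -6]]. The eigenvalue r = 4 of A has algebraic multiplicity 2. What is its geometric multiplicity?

1

A − 4I = [[2, 1, 10], [-4, -2, -20], [0, 0, -10]].
This matrix has rank 2, so its null space has dimension 3 − 2 = 1.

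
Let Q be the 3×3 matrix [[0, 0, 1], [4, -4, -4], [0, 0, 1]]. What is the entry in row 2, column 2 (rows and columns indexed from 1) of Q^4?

Characteristic polynomial: μ^3 + 3μ^2 - 4μ = μ(μ - 1)(μ + 4), so the eigenvalues are -4, 0, 1.
μ=0: eigenvector (1, 1, 0).
μ=-4: eigenvector (0, 1, 0).
μ=1: eigenvector (1, 0, 1).
P = [[1, 0, 1], [1, 1, 0], [0, 0, 1]], D = diag(0, -4, 1), P⁻¹ = [[1, 0, -1], [-1, 1, 1], [0, 0, 1]].
Q⁴ = P·diag(0, 256, 1)·P⁻¹ = [[0, 0, 1], [-256, 256, 256], [0, 0, 1]].
The requested entry is 256.

256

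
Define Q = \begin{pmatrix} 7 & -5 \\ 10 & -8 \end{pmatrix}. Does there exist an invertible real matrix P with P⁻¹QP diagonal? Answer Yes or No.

Characteristic polynomial: p(t) = t^2 + t - 6 = (t - 2)(t + 3).
All 2 eigenvalues are distinct, so Q is diagonalizable.

Yes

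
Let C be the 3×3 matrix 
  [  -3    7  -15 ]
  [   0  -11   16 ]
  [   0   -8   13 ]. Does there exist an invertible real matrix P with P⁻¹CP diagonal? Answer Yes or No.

Characteristic polynomial: p(λ) = λ^3 + λ^2 - 21λ - 45 = (λ - 5)(λ + 3)^2.
λ = -3 has algebraic multiplicity 2; rank(C + 3I) = 2, so geometric multiplicity = 1.
Geometric multiplicity < algebraic multiplicity, so C is not diagonalizable.

No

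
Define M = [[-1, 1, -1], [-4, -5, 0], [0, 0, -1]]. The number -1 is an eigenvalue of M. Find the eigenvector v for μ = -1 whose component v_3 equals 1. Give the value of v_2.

1

M + 1I = [[0, 1, -1], [-4, -4, 0], [0, 0, 0]].
Solving (M + 1I)v = 0 gives the eigenspace spanned by (-1, 1, 1).
With v_3 = 1, v = (-1, 1, 1), so v_2 = 1.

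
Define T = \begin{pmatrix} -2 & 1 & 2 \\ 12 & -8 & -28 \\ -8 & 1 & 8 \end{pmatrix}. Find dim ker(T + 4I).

T + 4I = [[2, 1, 2], [12, -4, -28], [-8, 1, 12]].
This matrix has rank 2, so its null space has dimension 3 − 2 = 1.

1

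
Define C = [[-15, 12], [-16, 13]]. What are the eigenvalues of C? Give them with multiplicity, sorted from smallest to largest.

Characteristic polynomial: p(t) = t^2 + 2t - 3 = (t - 1)(t + 3).
Roots (with multiplicity): -3, 1.

-3, 1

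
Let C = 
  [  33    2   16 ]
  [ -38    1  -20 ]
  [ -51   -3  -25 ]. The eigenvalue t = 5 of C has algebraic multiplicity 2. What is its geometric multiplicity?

C − 5I = [[28, 2, 16], [-38, -4, -20], [-51, -3, -30]].
This matrix has rank 2, so its null space has dimension 3 − 2 = 1.

1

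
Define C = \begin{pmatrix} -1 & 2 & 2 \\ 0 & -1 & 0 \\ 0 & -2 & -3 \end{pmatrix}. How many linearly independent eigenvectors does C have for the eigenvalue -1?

C + 1I = [[0, 2, 2], [0, 0, 0], [0, -2, -2]].
This matrix has rank 1, so its null space has dimension 3 − 1 = 2.

2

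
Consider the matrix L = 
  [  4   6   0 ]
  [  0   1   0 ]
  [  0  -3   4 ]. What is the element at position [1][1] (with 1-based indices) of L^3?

Characteristic polynomial: r^3 - 9r^2 + 24r - 16 = (r - 4)^2(r - 1), so the eigenvalues are 1, 4, 4.
r=1: eigenvector (-2, 1, 1).
r=4: eigenvector (1, 0, -1).
r=4: eigenvector (0, 0, 1).
P = [[-2, 1, 0], [1, 0, 0], [1, -1, 1]], D = diag(1, 4, 4), P⁻¹ = [[0, 1, 0], [1, 2, 0], [1, 1, 1]].
L³ = P·diag(1, 64, 64)·P⁻¹ = [[64, 126, 0], [0, 1, 0], [0, -63, 64]].
The requested entry is 64.

64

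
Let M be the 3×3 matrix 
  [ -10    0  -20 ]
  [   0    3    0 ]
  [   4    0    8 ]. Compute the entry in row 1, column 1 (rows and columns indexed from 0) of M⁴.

Characteristic polynomial: μ^3 - μ^2 - 6μ = μ(μ - 3)(μ + 2), so the eigenvalues are -2, 0, 3.
μ=3: eigenvector (0, 1, 0).
μ=-2: eigenvector (5, 0, -2).
μ=0: eigenvector (-2, 0, 1).
P = [[0, 5, -2], [1, 0, 0], [0, -2, 1]], D = diag(3, -2, 0), P⁻¹ = [[0, 1, 0], [1, 0, 2], [2, 0, 5]].
M⁴ = P·diag(81, 16, 0)·P⁻¹ = [[80, 0, 160], [0, 81, 0], [-32, 0, -64]].
The requested entry is 81.

81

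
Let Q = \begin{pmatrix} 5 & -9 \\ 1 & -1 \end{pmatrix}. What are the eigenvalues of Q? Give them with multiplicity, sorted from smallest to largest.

Characteristic polynomial: p(s) = s^2 - 4s + 4 = (s - 2)^2.
Roots (with multiplicity): 2, 2.

2, 2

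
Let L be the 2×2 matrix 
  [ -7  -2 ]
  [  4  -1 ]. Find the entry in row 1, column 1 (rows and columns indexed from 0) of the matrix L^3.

Characteristic polynomial: λ^2 + 8λ + 15 = (λ + 3)(λ + 5), so the eigenvalues are -5, -3.
λ=-3: eigenvector (1, -2).
λ=-5: eigenvector (1, -1).
P = [[1, 1], [-2, -1]], D = diag(-3, -5), P⁻¹ = [[-1, -1], [2, 1]].
L³ = P·diag(-27, -125)·P⁻¹ = [[-223, -98], [196, 71]].
The requested entry is 71.

71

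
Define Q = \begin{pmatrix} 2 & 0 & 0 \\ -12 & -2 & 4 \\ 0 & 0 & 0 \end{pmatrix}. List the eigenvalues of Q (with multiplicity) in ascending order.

-2, 0, 2

Characteristic polynomial: p(t) = t^3 - 4t = t(t - 2)(t + 2).
Roots (with multiplicity): -2, 0, 2.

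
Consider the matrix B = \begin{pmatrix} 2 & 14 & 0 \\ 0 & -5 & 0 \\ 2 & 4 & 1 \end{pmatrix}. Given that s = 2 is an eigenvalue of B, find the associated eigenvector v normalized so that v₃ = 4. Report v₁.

B − 2I = [[0, 14, 0], [0, -7, 0], [2, 4, -1]].
Solving (B − 2I)v = 0 gives the eigenspace spanned by (2, 0, 4).
With v₃ = 4, v = (2, 0, 4), so v₁ = 2.

2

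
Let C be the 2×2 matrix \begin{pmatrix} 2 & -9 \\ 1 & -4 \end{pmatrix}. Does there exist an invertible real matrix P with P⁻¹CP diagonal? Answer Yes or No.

No

Characteristic polynomial: p(μ) = μ^2 + 2μ + 1 = (μ + 1)^2.
μ = -1 has algebraic multiplicity 2; rank(C + 1I) = 1, so geometric multiplicity = 1.
Geometric multiplicity < algebraic multiplicity, so C is not diagonalizable.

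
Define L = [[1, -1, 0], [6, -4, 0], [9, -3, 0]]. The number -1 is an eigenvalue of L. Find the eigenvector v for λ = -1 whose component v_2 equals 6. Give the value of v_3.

-9

L + 1I = [[2, -1, 0], [6, -3, 0], [9, -3, 1]].
Solving (L + 1I)v = 0 gives the eigenspace spanned by (3, 6, -9).
With v_2 = 6, v = (3, 6, -9), so v_3 = -9.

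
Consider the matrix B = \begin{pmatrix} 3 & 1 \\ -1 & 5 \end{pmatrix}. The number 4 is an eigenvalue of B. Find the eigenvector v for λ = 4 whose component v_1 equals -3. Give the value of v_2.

B − 4I = [[-1, 1], [-1, 1]].
Solving (B − 4I)v = 0 gives the eigenspace spanned by (-3, -3).
With v_1 = -3, v = (-3, -3), so v_2 = -3.

-3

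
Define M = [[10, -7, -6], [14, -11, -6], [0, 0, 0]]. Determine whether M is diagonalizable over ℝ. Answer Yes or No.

Yes

Characteristic polynomial: p(r) = r^3 + r^2 - 12r = r(r - 3)(r + 4).
All 3 eigenvalues are distinct, so M is diagonalizable.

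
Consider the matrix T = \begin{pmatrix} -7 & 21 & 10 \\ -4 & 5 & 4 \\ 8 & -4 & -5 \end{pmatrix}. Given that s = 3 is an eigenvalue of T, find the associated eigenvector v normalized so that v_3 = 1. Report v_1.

1

T − 3I = [[-10, 21, 10], [-4, 2, 4], [8, -4, -8]].
Solving (T − 3I)v = 0 gives the eigenspace spanned by (1, 0, 1).
With v_3 = 1, v = (1, 0, 1), so v_1 = 1.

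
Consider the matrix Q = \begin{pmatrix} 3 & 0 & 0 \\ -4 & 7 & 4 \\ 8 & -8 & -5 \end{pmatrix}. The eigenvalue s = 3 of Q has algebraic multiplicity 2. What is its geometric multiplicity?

2

Q − 3I = [[0, 0, 0], [-4, 4, 4], [8, -8, -8]].
This matrix has rank 1, so its null space has dimension 3 − 1 = 2.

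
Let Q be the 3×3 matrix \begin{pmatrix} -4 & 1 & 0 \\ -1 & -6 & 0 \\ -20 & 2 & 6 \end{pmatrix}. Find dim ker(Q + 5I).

Q + 5I = [[1, 1, 0], [-1, -1, 0], [-20, 2, 11]].
This matrix has rank 2, so its null space has dimension 3 − 2 = 1.

1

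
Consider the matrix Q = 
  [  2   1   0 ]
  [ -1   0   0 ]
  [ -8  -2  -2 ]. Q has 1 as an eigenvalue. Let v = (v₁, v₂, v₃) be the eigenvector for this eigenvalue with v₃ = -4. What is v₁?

Q − 1I = [[1, 1, 0], [-1, -1, 0], [-8, -2, -3]].
Solving (Q − 1I)v = 0 gives the eigenspace spanned by (2, -2, -4).
With v₃ = -4, v = (2, -2, -4), so v₁ = 2.

2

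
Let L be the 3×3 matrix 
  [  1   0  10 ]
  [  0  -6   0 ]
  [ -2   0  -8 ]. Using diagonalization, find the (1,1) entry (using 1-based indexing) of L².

Characteristic polynomial: t^3 + 13t^2 + 54t + 72 = (t + 3)(t + 4)(t + 6), so the eigenvalues are -6, -4, -3.
t=-6: eigenvector (0, 1, 0).
t=-3: eigenvector (5, 0, -2).
t=-4: eigenvector (-2, 0, 1).
P = [[0, 5, -2], [1, 0, 0], [0, -2, 1]], D = diag(-6, -3, -4), P⁻¹ = [[0, 1, 0], [1, 0, 2], [2, 0, 5]].
L² = P·diag(36, 9, 16)·P⁻¹ = [[-19, 0, -70], [0, 36, 0], [14, 0, 44]].
The requested entry is -19.

-19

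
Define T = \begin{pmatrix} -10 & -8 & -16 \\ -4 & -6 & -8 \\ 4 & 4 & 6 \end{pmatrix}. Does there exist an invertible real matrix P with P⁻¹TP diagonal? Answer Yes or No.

Yes

Characteristic polynomial: p(μ) = μ^3 + 10μ^2 + 28μ + 24 = (μ + 2)^2(μ + 6).
μ = -2 has algebraic multiplicity 2; rank(T + 2I) = 1, so geometric multiplicity = 2.
Every eigenvalue has geometric = algebraic multiplicity, so T is diagonalizable.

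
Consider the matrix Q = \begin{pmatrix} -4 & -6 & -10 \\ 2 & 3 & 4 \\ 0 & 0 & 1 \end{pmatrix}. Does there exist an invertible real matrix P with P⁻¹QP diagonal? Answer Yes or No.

Yes

Characteristic polynomial: p(t) = t^3 - t = t(t - 1)(t + 1).
All 3 eigenvalues are distinct, so Q is diagonalizable.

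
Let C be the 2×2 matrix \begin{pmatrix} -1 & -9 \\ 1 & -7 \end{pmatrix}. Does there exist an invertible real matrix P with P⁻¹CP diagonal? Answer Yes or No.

No

Characteristic polynomial: p(r) = r^2 + 8r + 16 = (r + 4)^2.
r = -4 has algebraic multiplicity 2; rank(C + 4I) = 1, so geometric multiplicity = 1.
Geometric multiplicity < algebraic multiplicity, so C is not diagonalizable.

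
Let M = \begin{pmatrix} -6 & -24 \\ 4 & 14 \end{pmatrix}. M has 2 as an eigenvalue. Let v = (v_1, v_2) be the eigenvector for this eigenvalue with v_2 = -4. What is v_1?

12

M − 2I = [[-8, -24], [4, 12]].
Solving (M − 2I)v = 0 gives the eigenspace spanned by (12, -4).
With v_2 = -4, v = (12, -4), so v_1 = 12.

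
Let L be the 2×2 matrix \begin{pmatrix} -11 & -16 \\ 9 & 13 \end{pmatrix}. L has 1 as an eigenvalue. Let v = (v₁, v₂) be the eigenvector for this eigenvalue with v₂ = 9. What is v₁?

L − 1I = [[-12, -16], [9, 12]].
Solving (L − 1I)v = 0 gives the eigenspace spanned by (-12, 9).
With v₂ = 9, v = (-12, 9), so v₁ = -12.

-12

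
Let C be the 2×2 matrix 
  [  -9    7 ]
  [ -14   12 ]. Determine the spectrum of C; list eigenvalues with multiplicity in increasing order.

-2, 5

Characteristic polynomial: p(s) = s^2 - 3s - 10 = (s - 5)(s + 2).
Roots (with multiplicity): -2, 5.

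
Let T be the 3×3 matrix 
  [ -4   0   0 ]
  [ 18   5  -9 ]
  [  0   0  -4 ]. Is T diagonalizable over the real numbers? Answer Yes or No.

Yes

Characteristic polynomial: p(s) = s^3 + 3s^2 - 24s - 80 = (s - 5)(s + 4)^2.
s = -4 has algebraic multiplicity 2; rank(T + 4I) = 1, so geometric multiplicity = 2.
Every eigenvalue has geometric = algebraic multiplicity, so T is diagonalizable.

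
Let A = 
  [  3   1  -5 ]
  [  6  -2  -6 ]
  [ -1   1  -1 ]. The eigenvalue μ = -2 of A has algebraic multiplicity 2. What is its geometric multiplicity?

1

A + 2I = [[5, 1, -5], [6, 0, -6], [-1, 1, 1]].
This matrix has rank 2, so its null space has dimension 3 − 2 = 1.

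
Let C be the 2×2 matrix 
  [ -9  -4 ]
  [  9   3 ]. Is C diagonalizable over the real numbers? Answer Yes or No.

Characteristic polynomial: p(t) = t^2 + 6t + 9 = (t + 3)^2.
t = -3 has algebraic multiplicity 2; rank(C + 3I) = 1, so geometric multiplicity = 1.
Geometric multiplicity < algebraic multiplicity, so C is not diagonalizable.

No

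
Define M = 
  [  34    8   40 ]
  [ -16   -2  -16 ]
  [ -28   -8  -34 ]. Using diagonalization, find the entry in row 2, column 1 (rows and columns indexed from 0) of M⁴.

2560

Characteristic polynomial: s^3 + 2s^2 - 36s - 72 = (s - 6)(s + 2)(s + 6), so the eigenvalues are -6, -2, 6.
s=-6: eigenvector (-1, 0, 1).
s=-2: eigenvector (2, 1, -2).
s=6: eigenvector (2, -2, -1).
P = [[-1, 2, 2], [0, 1, -2], [1, -2, -1]], D = diag(-6, -2, 6), P⁻¹ = [[5, 2, 6], [2, 1, 2], [1, 0, 1]].
M⁴ = P·diag(1296, 16, 1296)·P⁻¹ = [[-3824, -2560, -5120], [-2560, 16, -2560], [5120, 2560, 6416]].
The requested entry is 2560.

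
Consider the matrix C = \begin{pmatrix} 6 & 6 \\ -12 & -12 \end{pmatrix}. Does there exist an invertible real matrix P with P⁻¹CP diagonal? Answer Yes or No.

Yes

Characteristic polynomial: p(λ) = λ^2 + 6λ = λ(λ + 6).
All 2 eigenvalues are distinct, so C is diagonalizable.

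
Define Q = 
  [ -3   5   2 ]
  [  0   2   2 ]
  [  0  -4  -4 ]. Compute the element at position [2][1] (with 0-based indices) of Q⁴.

Characteristic polynomial: r^3 + 5r^2 + 6r = r(r + 2)(r + 3), so the eigenvalues are -3, -2, 0.
r=-3: eigenvector (1, 0, 0).
r=-2: eigenvector (1, 1, -2).
r=0: eigenvector (1, 1, -1).
P = [[1, 1, 1], [0, 1, 1], [0, -2, -1]], D = diag(-3, -2, 0), P⁻¹ = [[1, -1, 0], [0, -1, -1], [0, 2, 1]].
Q⁴ = P·diag(81, 16, 0)·P⁻¹ = [[81, -97, -16], [0, -16, -16], [0, 32, 32]].
The requested entry is 32.

32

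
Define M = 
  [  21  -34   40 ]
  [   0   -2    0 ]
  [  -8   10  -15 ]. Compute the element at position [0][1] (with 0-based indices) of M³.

Characteristic polynomial: λ^3 - 4λ^2 - 7λ + 10 = (λ - 5)(λ - 1)(λ + 2), so the eigenvalues are -2, 1, 5.
λ=-2: eigenvector (-2, 1, 2).
λ=5: eigenvector (5, 0, -2).
λ=1: eigenvector (-2, 0, 1).
P = [[-2, 5, -2], [1, 0, 0], [2, -2, 1]], D = diag(-2, 5, 1), P⁻¹ = [[0, 1, 0], [1, -2, 2], [2, -6, 5]].
M³ = P·diag(-8, 125, 1)·P⁻¹ = [[621, -1222, 1240], [0, -8, 0], [-248, 478, -495]].
The requested entry is -1222.

-1222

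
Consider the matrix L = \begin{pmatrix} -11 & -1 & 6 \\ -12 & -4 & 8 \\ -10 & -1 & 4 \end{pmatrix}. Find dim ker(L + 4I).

L + 4I = [[-7, -1, 6], [-12, 0, 8], [-10, -1, 8]].
This matrix has rank 2, so its null space has dimension 3 − 2 = 1.

1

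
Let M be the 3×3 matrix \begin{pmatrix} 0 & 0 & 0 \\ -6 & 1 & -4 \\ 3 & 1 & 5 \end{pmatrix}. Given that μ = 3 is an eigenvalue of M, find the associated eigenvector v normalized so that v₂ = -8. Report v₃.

4

M − 3I = [[-3, 0, 0], [-6, -2, -4], [3, 1, 2]].
Solving (M − 3I)v = 0 gives the eigenspace spanned by (0, -8, 4).
With v₂ = -8, v = (0, -8, 4), so v₃ = 4.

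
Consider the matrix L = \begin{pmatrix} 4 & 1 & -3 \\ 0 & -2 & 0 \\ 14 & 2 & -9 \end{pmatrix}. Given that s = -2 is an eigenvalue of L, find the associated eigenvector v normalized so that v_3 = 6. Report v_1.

L + 2I = [[6, 1, -3], [0, 0, 0], [14, 2, -7]].
Solving (L + 2I)v = 0 gives the eigenspace spanned by (3, 0, 6).
With v_3 = 6, v = (3, 0, 6), so v_1 = 3.

3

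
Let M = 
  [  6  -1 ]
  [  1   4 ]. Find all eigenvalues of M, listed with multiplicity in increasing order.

Characteristic polynomial: p(t) = t^2 - 10t + 25 = (t - 5)^2.
Roots (with multiplicity): 5, 5.

5, 5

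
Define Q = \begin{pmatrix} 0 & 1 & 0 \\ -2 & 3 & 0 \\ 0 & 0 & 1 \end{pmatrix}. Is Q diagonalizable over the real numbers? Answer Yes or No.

Yes

Characteristic polynomial: p(r) = r^3 - 4r^2 + 5r - 2 = (r - 2)(r - 1)^2.
r = 1 has algebraic multiplicity 2; rank(Q − 1I) = 1, so geometric multiplicity = 2.
Every eigenvalue has geometric = algebraic multiplicity, so Q is diagonalizable.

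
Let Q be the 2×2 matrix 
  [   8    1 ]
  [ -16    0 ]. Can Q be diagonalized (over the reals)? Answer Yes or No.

Characteristic polynomial: p(λ) = λ^2 - 8λ + 16 = (λ - 4)^2.
λ = 4 has algebraic multiplicity 2; rank(Q − 4I) = 1, so geometric multiplicity = 1.
Geometric multiplicity < algebraic multiplicity, so Q is not diagonalizable.

No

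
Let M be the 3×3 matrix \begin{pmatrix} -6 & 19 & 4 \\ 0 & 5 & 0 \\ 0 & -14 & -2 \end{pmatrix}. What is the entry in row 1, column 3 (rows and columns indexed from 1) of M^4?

-1280

Characteristic polynomial: λ^3 + 3λ^2 - 28λ - 60 = (λ - 5)(λ + 2)(λ + 6), so the eigenvalues are -6, -2, 5.
λ=-2: eigenvector (1, 0, 1).
λ=-6: eigenvector (-1, 0, 0).
λ=5: eigenvector (1, 1, -2).
P = [[1, -1, 1], [0, 0, 1], [1, 0, -2]], D = diag(-2, -6, 5), P⁻¹ = [[0, 2, 1], [-1, 3, 1], [0, 1, 0]].
M⁴ = P·diag(16, 1296, 625)·P⁻¹ = [[1296, -3231, -1280], [0, 625, 0], [0, -1218, 16]].
The requested entry is -1280.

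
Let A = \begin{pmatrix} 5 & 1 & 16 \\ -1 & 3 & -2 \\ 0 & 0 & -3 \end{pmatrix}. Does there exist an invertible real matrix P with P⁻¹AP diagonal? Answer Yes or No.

No

Characteristic polynomial: p(λ) = λ^3 - 5λ^2 - 8λ + 48 = (λ - 4)^2(λ + 3).
λ = 4 has algebraic multiplicity 2; rank(A − 4I) = 2, so geometric multiplicity = 1.
Geometric multiplicity < algebraic multiplicity, so A is not diagonalizable.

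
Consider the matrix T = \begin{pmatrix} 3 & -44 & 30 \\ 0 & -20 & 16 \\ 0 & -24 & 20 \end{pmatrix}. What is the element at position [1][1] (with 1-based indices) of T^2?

Characteristic polynomial: s^3 - 3s^2 - 16s + 48 = (s - 4)(s - 3)(s + 4), so the eigenvalues are -4, 3, 4.
s=-4: eigenvector (-2, -1, -1).
s=3: eigenvector (1, 0, 0).
s=4: eigenvector (-2, -2, -3).
P = [[-2, 1, -2], [-1, 0, -2], [-1, 0, -3]], D = diag(-4, 3, 4), P⁻¹ = [[0, -3, 2], [1, -4, 2], [0, 1, -1]].
T² = P·diag(16, 9, 16)·P⁻¹ = [[9, 28, -14], [0, 16, 0], [0, 0, 16]].
The requested entry is 9.

9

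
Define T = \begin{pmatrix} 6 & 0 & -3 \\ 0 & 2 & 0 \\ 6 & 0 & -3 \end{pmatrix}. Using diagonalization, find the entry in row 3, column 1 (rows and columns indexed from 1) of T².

18

Characteristic polynomial: μ^3 - 5μ^2 + 6μ = μ(μ - 3)(μ - 2), so the eigenvalues are 0, 2, 3.
μ=0: eigenvector (1, 0, 2).
μ=2: eigenvector (0, 1, 0).
μ=3: eigenvector (-1, 0, -1).
P = [[1, 0, -1], [0, 1, 0], [2, 0, -1]], D = diag(0, 2, 3), P⁻¹ = [[-1, 0, 1], [0, 1, 0], [-2, 0, 1]].
T² = P·diag(0, 4, 9)·P⁻¹ = [[18, 0, -9], [0, 4, 0], [18, 0, -9]].
The requested entry is 18.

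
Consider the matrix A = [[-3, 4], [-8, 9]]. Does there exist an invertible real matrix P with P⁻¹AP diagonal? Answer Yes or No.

Characteristic polynomial: p(t) = t^2 - 6t + 5 = (t - 5)(t - 1).
All 2 eigenvalues are distinct, so A is diagonalizable.

Yes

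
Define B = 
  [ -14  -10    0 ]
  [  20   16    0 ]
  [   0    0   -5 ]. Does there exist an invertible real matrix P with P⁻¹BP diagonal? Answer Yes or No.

Yes

Characteristic polynomial: p(s) = s^3 + 3s^2 - 34s - 120 = (s - 6)(s + 4)(s + 5).
All 3 eigenvalues are distinct, so B is diagonalizable.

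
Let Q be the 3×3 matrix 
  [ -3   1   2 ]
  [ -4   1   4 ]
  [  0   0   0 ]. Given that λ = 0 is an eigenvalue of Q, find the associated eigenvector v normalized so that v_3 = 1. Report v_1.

Q = [[-3, 1, 2], [-4, 1, 4], [0, 0, 0]].
Solving (Q)v = 0 gives the eigenspace spanned by (2, 4, 1).
With v_3 = 1, v = (2, 4, 1), so v_1 = 2.

2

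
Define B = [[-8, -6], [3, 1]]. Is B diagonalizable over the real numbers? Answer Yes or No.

Yes

Characteristic polynomial: p(μ) = μ^2 + 7μ + 10 = (μ + 2)(μ + 5).
All 2 eigenvalues are distinct, so B is diagonalizable.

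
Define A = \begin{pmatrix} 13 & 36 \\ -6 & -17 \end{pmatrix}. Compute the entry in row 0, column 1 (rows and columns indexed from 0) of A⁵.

18756

Characteristic polynomial: r^2 + 4r - 5 = (r - 1)(r + 5), so the eigenvalues are -5, 1.
r=1: eigenvector (-3, 1).
r=-5: eigenvector (-2, 1).
P = [[-3, -2], [1, 1]], D = diag(1, -5), P⁻¹ = [[-1, -2], [1, 3]].
A⁵ = P·diag(1, -3125)·P⁻¹ = [[6253, 18756], [-3126, -9377]].
The requested entry is 18756.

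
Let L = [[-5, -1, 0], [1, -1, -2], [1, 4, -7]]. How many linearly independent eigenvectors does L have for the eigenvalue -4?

L + 4I = [[-1, -1, 0], [1, 3, -2], [1, 4, -3]].
This matrix has rank 2, so its null space has dimension 3 − 2 = 1.

1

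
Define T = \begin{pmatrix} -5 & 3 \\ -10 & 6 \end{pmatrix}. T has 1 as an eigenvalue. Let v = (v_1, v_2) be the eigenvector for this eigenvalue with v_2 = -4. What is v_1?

-2

T − 1I = [[-6, 3], [-10, 5]].
Solving (T − 1I)v = 0 gives the eigenspace spanned by (-2, -4).
With v_2 = -4, v = (-2, -4), so v_1 = -2.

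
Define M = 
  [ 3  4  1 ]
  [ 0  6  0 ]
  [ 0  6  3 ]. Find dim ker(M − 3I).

M − 3I = [[0, 4, 1], [0, 3, 0], [0, 6, 0]].
This matrix has rank 2, so its null space has dimension 3 − 2 = 1.

1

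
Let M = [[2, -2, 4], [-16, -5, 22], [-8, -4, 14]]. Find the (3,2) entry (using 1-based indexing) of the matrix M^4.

Characteristic polynomial: t^3 - 11t^2 + 36t - 36 = (t - 6)(t - 3)(t - 2), so the eigenvalues are 2, 3, 6.
t=3: eigenvector (-2, -7, -4).
t=2: eigenvector (1, 4, 2).
t=6: eigenvector (0, 2, 1).
P = [[-2, 1, 0], [-7, 4, 2], [-4, 2, 1]], D = diag(3, 2, 6), P⁻¹ = [[0, 1, -2], [1, 2, -4], [-2, 0, 1]].
M⁴ = P·diag(81, 16, 1296)·P⁻¹ = [[16, -130, 260], [-5120, -439, 3470], [-2560, -260, 1816]].
The requested entry is -260.

-260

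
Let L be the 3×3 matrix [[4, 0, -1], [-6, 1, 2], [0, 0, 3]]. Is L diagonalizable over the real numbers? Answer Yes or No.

Characteristic polynomial: p(r) = r^3 - 8r^2 + 19r - 12 = (r - 4)(r - 3)(r - 1).
All 3 eigenvalues are distinct, so L is diagonalizable.

Yes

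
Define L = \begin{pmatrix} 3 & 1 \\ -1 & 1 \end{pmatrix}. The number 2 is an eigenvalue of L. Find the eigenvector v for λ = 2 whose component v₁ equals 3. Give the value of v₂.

L − 2I = [[1, 1], [-1, -1]].
Solving (L − 2I)v = 0 gives the eigenspace spanned by (3, -3).
With v₁ = 3, v = (3, -3), so v₂ = -3.

-3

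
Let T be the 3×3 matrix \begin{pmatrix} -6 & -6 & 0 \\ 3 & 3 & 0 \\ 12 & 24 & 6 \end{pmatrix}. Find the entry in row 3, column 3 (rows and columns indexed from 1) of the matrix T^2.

36

Characteristic polynomial: s^3 - 3s^2 - 18s = s(s - 6)(s + 3), so the eigenvalues are -3, 0, 6.
s=6: eigenvector (0, 0, 1).
s=-3: eigenvector (2, -1, 0).
s=0: eigenvector (1, -1, 2).
P = [[0, 2, 1], [0, -1, -1], [1, 0, 2]], D = diag(6, -3, 0), P⁻¹ = [[2, 4, 1], [1, 1, 0], [-1, -2, 0]].
T² = P·diag(36, 9, 0)·P⁻¹ = [[18, 18, 0], [-9, -9, 0], [72, 144, 36]].
The requested entry is 36.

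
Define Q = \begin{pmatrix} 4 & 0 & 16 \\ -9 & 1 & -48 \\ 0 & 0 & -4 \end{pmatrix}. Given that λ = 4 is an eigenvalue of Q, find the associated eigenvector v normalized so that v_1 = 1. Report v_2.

-3

Q − 4I = [[0, 0, 16], [-9, -3, -48], [0, 0, -8]].
Solving (Q − 4I)v = 0 gives the eigenspace spanned by (1, -3, 0).
With v_1 = 1, v = (1, -3, 0), so v_2 = -3.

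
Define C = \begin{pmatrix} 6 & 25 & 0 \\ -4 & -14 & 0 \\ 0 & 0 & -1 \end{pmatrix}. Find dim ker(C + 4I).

1

C + 4I = [[10, 25, 0], [-4, -10, 0], [0, 0, 3]].
This matrix has rank 2, so its null space has dimension 3 − 2 = 1.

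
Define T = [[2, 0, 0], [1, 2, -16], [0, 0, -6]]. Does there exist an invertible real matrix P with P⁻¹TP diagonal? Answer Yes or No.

Characteristic polynomial: p(λ) = λ^3 + 2λ^2 - 20λ + 24 = (λ - 2)^2(λ + 6).
λ = 2 has algebraic multiplicity 2; rank(T − 2I) = 2, so geometric multiplicity = 1.
Geometric multiplicity < algebraic multiplicity, so T is not diagonalizable.

No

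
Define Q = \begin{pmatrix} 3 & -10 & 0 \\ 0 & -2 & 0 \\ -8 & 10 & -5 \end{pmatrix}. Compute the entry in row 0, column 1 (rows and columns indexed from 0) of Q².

Characteristic polynomial: r^3 + 4r^2 - 11r - 30 = (r - 3)(r + 2)(r + 5), so the eigenvalues are -5, -2, 3.
r=3: eigenvector (1, 0, -1).
r=-2: eigenvector (2, 1, -2).
r=-5: eigenvector (0, 0, 1).
P = [[1, 2, 0], [0, 1, 0], [-1, -2, 1]], D = diag(3, -2, -5), P⁻¹ = [[1, -2, 0], [0, 1, 0], [1, 0, 1]].
Q² = P·diag(9, 4, 25)·P⁻¹ = [[9, -10, 0], [0, 4, 0], [16, 10, 25]].
The requested entry is -10.

-10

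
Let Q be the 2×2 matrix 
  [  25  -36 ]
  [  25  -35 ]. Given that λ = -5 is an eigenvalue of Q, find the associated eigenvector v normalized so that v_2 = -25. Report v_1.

-30

Q + 5I = [[30, -36], [25, -30]].
Solving (Q + 5I)v = 0 gives the eigenspace spanned by (-30, -25).
With v_2 = -25, v = (-30, -25), so v_1 = -30.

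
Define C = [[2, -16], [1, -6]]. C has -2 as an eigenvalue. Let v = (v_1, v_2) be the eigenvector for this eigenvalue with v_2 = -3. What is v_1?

-12

C + 2I = [[4, -16], [1, -4]].
Solving (C + 2I)v = 0 gives the eigenspace spanned by (-12, -3).
With v_2 = -3, v = (-12, -3), so v_1 = -12.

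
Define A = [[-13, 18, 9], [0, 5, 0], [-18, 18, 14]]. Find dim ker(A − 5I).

A − 5I = [[-18, 18, 9], [0, 0, 0], [-18, 18, 9]].
This matrix has rank 1, so its null space has dimension 3 − 1 = 2.

2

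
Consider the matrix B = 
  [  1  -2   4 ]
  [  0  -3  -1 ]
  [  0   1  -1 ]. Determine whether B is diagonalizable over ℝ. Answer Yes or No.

Characteristic polynomial: p(s) = s^3 + 3s^2 - 4 = (s - 1)(s + 2)^2.
s = -2 has algebraic multiplicity 2; rank(B + 2I) = 2, so geometric multiplicity = 1.
Geometric multiplicity < algebraic multiplicity, so B is not diagonalizable.

No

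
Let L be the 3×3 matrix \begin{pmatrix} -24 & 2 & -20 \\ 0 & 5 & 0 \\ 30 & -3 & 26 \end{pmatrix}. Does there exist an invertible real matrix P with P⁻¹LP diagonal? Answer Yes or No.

Yes

Characteristic polynomial: p(μ) = μ^3 - 7μ^2 - 14μ + 120 = (μ - 6)(μ - 5)(μ + 4).
All 3 eigenvalues are distinct, so L is diagonalizable.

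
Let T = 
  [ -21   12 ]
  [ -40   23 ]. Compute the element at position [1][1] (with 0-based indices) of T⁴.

481

Characteristic polynomial: s^2 - 2s - 3 = (s - 3)(s + 1), so the eigenvalues are -1, 3.
s=-1: eigenvector (-3, -5).
s=3: eigenvector (1, 2).
P = [[-3, 1], [-5, 2]], D = diag(-1, 3), P⁻¹ = [[-2, 1], [-5, 3]].
T⁴ = P·diag(1, 81)·P⁻¹ = [[-399, 240], [-800, 481]].
The requested entry is 481.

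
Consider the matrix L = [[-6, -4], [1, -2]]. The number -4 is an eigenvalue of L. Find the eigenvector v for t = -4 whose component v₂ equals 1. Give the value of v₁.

-2

L + 4I = [[-2, -4], [1, 2]].
Solving (L + 4I)v = 0 gives the eigenspace spanned by (-2, 1).
With v₂ = 1, v = (-2, 1), so v₁ = -2.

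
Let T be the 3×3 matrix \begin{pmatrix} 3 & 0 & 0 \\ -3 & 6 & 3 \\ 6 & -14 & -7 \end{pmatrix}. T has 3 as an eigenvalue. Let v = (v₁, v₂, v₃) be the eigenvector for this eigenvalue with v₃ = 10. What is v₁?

5

T − 3I = [[0, 0, 0], [-3, 3, 3], [6, -14, -10]].
Solving (T − 3I)v = 0 gives the eigenspace spanned by (5, -5, 10).
With v₃ = 10, v = (5, -5, 10), so v₁ = 5.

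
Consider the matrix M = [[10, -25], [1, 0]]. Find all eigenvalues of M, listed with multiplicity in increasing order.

Characteristic polynomial: p(r) = r^2 - 10r + 25 = (r - 5)^2.
Roots (with multiplicity): 5, 5.

5, 5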